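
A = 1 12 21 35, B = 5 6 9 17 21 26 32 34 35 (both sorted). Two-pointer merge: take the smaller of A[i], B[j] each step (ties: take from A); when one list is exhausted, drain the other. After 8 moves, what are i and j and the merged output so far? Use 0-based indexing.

i=3, j=5, merged so far=[1, 5, 6, 9, 12, 17, 21, 21]

[i=0,j=0] A[i]=1<=B[j]=5 take 1 → i++
[i=1,j=0] A[i]=12>B[j]=5 take 5 → j++
[i=1,j=1] A[i]=12>B[j]=6 take 6 → j++
[i=1,j=2] A[i]=12>B[j]=9 take 9 → j++
[i=1,j=3] A[i]=12<=B[j]=17 take 12 → i++
[i=2,j=3] A[i]=21>B[j]=17 take 17 → j++
[i=2,j=4] A[i]=21<=B[j]=21 take 21 → i++
[i=3,j=4] A[i]=35>B[j]=21 take 21 → j++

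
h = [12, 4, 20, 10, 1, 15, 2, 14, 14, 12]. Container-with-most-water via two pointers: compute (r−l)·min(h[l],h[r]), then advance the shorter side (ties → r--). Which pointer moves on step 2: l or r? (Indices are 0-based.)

[0,9] min(12,12)*9=108 best=108 * → r--
[0,8] min(12,14)*8=96 best=108 → l++

l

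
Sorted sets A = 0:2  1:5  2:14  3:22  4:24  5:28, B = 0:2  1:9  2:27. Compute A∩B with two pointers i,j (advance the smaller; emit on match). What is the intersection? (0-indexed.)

intersection = [2]

i=0 j=0: 2==2 emit, i++,j++
i=1 j=1: 5<9, i++
i=2 j=1: 14>9, j++
i=2 j=2: 14<27, i++
i=3 j=2: 22<27, i++
i=4 j=2: 24<27, i++
i=5 j=2: 28>27, j++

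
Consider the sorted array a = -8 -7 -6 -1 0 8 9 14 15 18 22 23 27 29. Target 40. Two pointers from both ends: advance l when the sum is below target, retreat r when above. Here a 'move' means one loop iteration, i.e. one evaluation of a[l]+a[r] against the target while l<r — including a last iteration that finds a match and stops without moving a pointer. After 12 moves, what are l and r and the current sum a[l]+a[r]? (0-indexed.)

l=0 r=13: -8+29=21 <40, l++
l=1 r=13: -7+29=22 <40, l++
l=2 r=13: -6+29=23 <40, l++
l=3 r=13: -1+29=28 <40, l++
l=4 r=13: 0+29=29 <40, l++
l=5 r=13: 8+29=37 <40, l++
l=6 r=13: 9+29=38 <40, l++
l=7 r=13: 14+29=43 >40, r--
l=7 r=12: 14+27=41 >40, r--
l=7 r=11: 14+23=37 <40, l++
l=8 r=11: 15+23=38 <40, l++
l=9 r=11: 18+23=41 >40, r--

l=9, r=10, sum=40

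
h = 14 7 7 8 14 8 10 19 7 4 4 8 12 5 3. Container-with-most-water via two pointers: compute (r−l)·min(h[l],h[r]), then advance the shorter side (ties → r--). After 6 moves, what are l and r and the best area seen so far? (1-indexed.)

l=1, r=9, best area=144

l=1 r=15: min(14,3)*14=42 best=42 *, r--
l=1 r=14: min(14,5)*13=65 best=65 *, r--
l=1 r=13: min(14,12)*12=144 best=144 *, r--
l=1 r=12: min(14,8)*11=88 best=144, r--
l=1 r=11: min(14,4)*10=40 best=144, r--
l=1 r=10: min(14,4)*9=36 best=144, r--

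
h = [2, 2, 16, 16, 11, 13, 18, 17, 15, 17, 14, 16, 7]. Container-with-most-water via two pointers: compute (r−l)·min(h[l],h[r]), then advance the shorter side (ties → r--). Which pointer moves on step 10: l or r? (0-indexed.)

[0,12] min(2,7)*12=24 best=24 * → l++
[1,12] min(2,7)*11=22 best=24 → l++
[2,12] min(16,7)*10=70 best=70 * → r--
[2,11] min(16,16)*9=144 best=144 * → r--
[2,10] min(16,14)*8=112 best=144 → r--
[2,9] min(16,17)*7=112 best=144 → l++
[3,9] min(16,17)*6=96 best=144 → l++
[4,9] min(11,17)*5=55 best=144 → l++
[5,9] min(13,17)*4=52 best=144 → l++
[6,9] min(18,17)*3=51 best=144 → r--

r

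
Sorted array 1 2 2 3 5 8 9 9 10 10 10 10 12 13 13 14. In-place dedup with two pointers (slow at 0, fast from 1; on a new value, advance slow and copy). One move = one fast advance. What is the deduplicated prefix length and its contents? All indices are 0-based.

length 10; prefix = [1, 2, 3, 5, 8, 9, 10, 12, 13, 14]

(s=0,f=1) a[fast]=2≠a[slow]=1 write a[1]=2 → slow++,fast++
(s=1,f=2) a[fast]=2=a[slow] dup → fast++
(s=1,f=3) a[fast]=3≠a[slow]=2 write a[2]=3 → slow++,fast++
(s=2,f=4) a[fast]=5≠a[slow]=3 write a[3]=5 → slow++,fast++
(s=3,f=5) a[fast]=8≠a[slow]=5 write a[4]=8 → slow++,fast++
(s=4,f=6) a[fast]=9≠a[slow]=8 write a[5]=9 → slow++,fast++
(s=5,f=7) a[fast]=9=a[slow] dup → fast++
(s=5,f=8) a[fast]=10≠a[slow]=9 write a[6]=10 → slow++,fast++
(s=6,f=9) a[fast]=10=a[slow] dup → fast++
(s=6,f=10) a[fast]=10=a[slow] dup → fast++
(s=6,f=11) a[fast]=10=a[slow] dup → fast++
(s=6,f=12) a[fast]=12≠a[slow]=10 write a[7]=12 → slow++,fast++
(s=7,f=13) a[fast]=13≠a[slow]=12 write a[8]=13 → slow++,fast++
(s=8,f=14) a[fast]=13=a[slow] dup → fast++
(s=8,f=15) a[fast]=14≠a[slow]=13 write a[9]=14 → slow++,fast++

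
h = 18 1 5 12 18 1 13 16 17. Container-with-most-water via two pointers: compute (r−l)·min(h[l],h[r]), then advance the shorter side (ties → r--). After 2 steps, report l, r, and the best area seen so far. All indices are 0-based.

l=0, r=6, best area=136

[0,8] min(18,17)*8=136 best=136 * → r--
[0,7] min(18,16)*7=112 best=136 → r--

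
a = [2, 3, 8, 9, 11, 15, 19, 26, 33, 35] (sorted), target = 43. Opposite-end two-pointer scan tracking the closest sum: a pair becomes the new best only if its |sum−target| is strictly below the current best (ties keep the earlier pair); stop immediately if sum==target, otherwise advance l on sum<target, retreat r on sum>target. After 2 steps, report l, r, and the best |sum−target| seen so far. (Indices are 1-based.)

l=3, r=10, best |Δ|=5

[1,10] 2+35=37 d=6 * → l++
[2,10] 3+35=38 d=5 * → l++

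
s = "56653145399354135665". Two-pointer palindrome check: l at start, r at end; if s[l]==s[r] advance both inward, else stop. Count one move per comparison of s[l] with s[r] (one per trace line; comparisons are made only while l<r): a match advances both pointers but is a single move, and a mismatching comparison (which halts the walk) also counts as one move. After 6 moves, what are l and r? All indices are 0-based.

l=0 r=19: '5'=='5', l++,r--
l=1 r=18: '6'=='6', l++,r--
l=2 r=17: '6'=='6', l++,r--
l=3 r=16: '5'=='5', l++,r--
l=4 r=15: '3'=='3', l++,r--
l=5 r=14: '1'=='1', l++,r--

l=6, r=13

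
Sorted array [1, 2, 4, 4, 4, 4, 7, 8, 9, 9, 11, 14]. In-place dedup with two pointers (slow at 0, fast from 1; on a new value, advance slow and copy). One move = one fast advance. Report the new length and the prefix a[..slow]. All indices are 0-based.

length 8; prefix = [1, 2, 4, 7, 8, 9, 11, 14]

(s=0,f=1) a[fast]=2≠a[slow]=1 write a[1]=2 → slow++,fast++
(s=1,f=2) a[fast]=4≠a[slow]=2 write a[2]=4 → slow++,fast++
(s=2,f=3) a[fast]=4=a[slow] dup → fast++
(s=2,f=4) a[fast]=4=a[slow] dup → fast++
(s=2,f=5) a[fast]=4=a[slow] dup → fast++
(s=2,f=6) a[fast]=7≠a[slow]=4 write a[3]=7 → slow++,fast++
(s=3,f=7) a[fast]=8≠a[slow]=7 write a[4]=8 → slow++,fast++
(s=4,f=8) a[fast]=9≠a[slow]=8 write a[5]=9 → slow++,fast++
(s=5,f=9) a[fast]=9=a[slow] dup → fast++
(s=5,f=10) a[fast]=11≠a[slow]=9 write a[6]=11 → slow++,fast++
(s=6,f=11) a[fast]=14≠a[slow]=11 write a[7]=14 → slow++,fast++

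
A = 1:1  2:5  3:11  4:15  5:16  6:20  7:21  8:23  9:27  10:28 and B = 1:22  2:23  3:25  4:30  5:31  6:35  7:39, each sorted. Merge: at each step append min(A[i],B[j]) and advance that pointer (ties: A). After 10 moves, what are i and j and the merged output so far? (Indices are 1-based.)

i=1 j=1: A[i]=1<=B[j]=22 take 1, i++
i=2 j=1: A[i]=5<=B[j]=22 take 5, i++
i=3 j=1: A[i]=11<=B[j]=22 take 11, i++
i=4 j=1: A[i]=15<=B[j]=22 take 15, i++
i=5 j=1: A[i]=16<=B[j]=22 take 16, i++
i=6 j=1: A[i]=20<=B[j]=22 take 20, i++
i=7 j=1: A[i]=21<=B[j]=22 take 21, i++
i=8 j=1: A[i]=23>B[j]=22 take 22, j++
i=8 j=2: A[i]=23<=B[j]=23 take 23, i++
i=9 j=2: A[i]=27>B[j]=23 take 23, j++

i=9, j=3, merged so far=[1, 5, 11, 15, 16, 20, 21, 22, 23, 23]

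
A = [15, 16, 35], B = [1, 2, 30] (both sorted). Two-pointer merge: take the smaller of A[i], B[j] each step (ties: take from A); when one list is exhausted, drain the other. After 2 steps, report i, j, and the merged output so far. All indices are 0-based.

i=0, j=2, merged so far=[1, 2]

[i=0,j=0] A[i]=15>B[j]=1 take 1 → j++
[i=0,j=1] A[i]=15>B[j]=2 take 2 → j++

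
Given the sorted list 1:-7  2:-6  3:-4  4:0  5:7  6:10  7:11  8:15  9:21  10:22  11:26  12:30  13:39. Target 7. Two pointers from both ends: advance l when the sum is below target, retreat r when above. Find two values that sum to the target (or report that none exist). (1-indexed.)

(-4, 11)

l=1 r=13: -7+39=32 >7, r--
l=1 r=12: -7+30=23 >7, r--
l=1 r=11: -7+26=19 >7, r--
l=1 r=10: -7+22=15 >7, r--
l=1 r=9: -7+21=14 >7, r--
l=1 r=8: -7+15=8 >7, r--
l=1 r=7: -7+11=4 <7, l++
l=2 r=7: -6+11=5 <7, l++
l=3 r=7: -4+11=7, found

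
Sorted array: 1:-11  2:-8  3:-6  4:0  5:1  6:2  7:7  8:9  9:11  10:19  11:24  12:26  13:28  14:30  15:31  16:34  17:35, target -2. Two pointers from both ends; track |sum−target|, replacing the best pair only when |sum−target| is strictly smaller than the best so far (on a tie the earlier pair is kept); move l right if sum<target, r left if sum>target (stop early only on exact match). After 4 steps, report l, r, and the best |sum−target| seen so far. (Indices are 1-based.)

l=1, r=13, best |Δ|=21

l=1 r=17: -11+35=24 d=26 *, r--
l=1 r=16: -11+34=23 d=25 *, r--
l=1 r=15: -11+31=20 d=22 *, r--
l=1 r=14: -11+30=19 d=21 *, r--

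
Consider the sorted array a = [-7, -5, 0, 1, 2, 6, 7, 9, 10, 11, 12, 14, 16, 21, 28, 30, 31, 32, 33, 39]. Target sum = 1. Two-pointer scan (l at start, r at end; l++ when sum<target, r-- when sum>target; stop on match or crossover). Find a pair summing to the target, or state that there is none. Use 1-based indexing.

[1,20] -7+39=32 >1 → r--
[1,19] -7+33=26 >1 → r--
[1,18] -7+32=25 >1 → r--
[1,17] -7+31=24 >1 → r--
[1,16] -7+30=23 >1 → r--
[1,15] -7+28=21 >1 → r--
[1,14] -7+21=14 >1 → r--
[1,13] -7+16=9 >1 → r--
[1,12] -7+14=7 >1 → r--
[1,11] -7+12=5 >1 → r--
[1,10] -7+11=4 >1 → r--
[1,9] -7+10=3 >1 → r--
[1,8] -7+9=2 >1 → r--
[1,7] -7+7=0 <1 → l++
[2,7] -5+7=2 >1 → r--
[2,6] -5+6=1 → found

(-5, 6)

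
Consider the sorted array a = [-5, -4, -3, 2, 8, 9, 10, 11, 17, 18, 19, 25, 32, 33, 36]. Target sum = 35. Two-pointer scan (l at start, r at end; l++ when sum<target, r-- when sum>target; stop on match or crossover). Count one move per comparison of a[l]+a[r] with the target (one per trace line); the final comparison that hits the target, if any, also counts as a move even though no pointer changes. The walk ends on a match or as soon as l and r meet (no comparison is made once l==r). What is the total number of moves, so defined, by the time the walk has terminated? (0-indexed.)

5 moves

l=0 r=14: -5+36=31 <35, l++
l=1 r=14: -4+36=32 <35, l++
l=2 r=14: -3+36=33 <35, l++
l=3 r=14: 2+36=38 >35, r--
l=3 r=13: 2+33=35, found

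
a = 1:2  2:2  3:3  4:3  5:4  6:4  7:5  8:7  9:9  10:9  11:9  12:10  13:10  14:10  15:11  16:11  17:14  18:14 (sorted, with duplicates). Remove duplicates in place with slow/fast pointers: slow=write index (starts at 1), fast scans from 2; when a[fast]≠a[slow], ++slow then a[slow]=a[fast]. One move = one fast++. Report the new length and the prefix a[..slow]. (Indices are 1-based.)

(s=1,f=2) a[fast]=2=a[slow] dup → fast++
(s=1,f=3) a[fast]=3≠a[slow]=2 write a[2]=3 → slow++,fast++
(s=2,f=4) a[fast]=3=a[slow] dup → fast++
(s=2,f=5) a[fast]=4≠a[slow]=3 write a[3]=4 → slow++,fast++
(s=3,f=6) a[fast]=4=a[slow] dup → fast++
(s=3,f=7) a[fast]=5≠a[slow]=4 write a[4]=5 → slow++,fast++
(s=4,f=8) a[fast]=7≠a[slow]=5 write a[5]=7 → slow++,fast++
(s=5,f=9) a[fast]=9≠a[slow]=7 write a[6]=9 → slow++,fast++
(s=6,f=10) a[fast]=9=a[slow] dup → fast++
(s=6,f=11) a[fast]=9=a[slow] dup → fast++
(s=6,f=12) a[fast]=10≠a[slow]=9 write a[7]=10 → slow++,fast++
(s=7,f=13) a[fast]=10=a[slow] dup → fast++
(s=7,f=14) a[fast]=10=a[slow] dup → fast++
(s=7,f=15) a[fast]=11≠a[slow]=10 write a[8]=11 → slow++,fast++
(s=8,f=16) a[fast]=11=a[slow] dup → fast++
(s=8,f=17) a[fast]=14≠a[slow]=11 write a[9]=14 → slow++,fast++
(s=9,f=18) a[fast]=14=a[slow] dup → fast++

length 9; prefix = [2, 3, 4, 5, 7, 9, 10, 11, 14]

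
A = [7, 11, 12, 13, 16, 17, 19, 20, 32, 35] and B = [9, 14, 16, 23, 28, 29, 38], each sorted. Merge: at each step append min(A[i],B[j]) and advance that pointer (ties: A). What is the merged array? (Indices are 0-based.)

[i=0,j=0] A[i]=7<=B[j]=9 take 7 → i++
[i=1,j=0] A[i]=11>B[j]=9 take 9 → j++
[i=1,j=1] A[i]=11<=B[j]=14 take 11 → i++
[i=2,j=1] A[i]=12<=B[j]=14 take 12 → i++
[i=3,j=1] A[i]=13<=B[j]=14 take 13 → i++
[i=4,j=1] A[i]=16>B[j]=14 take 14 → j++
[i=4,j=2] A[i]=16<=B[j]=16 take 16 → i++
[i=5,j=2] A[i]=17>B[j]=16 take 16 → j++
[i=5,j=3] A[i]=17<=B[j]=23 take 17 → i++
[i=6,j=3] A[i]=19<=B[j]=23 take 19 → i++
[i=7,j=3] A[i]=20<=B[j]=23 take 20 → i++
[i=8,j=3] A[i]=32>B[j]=23 take 23 → j++
[i=8,j=4] A[i]=32>B[j]=28 take 28 → j++
[i=8,j=5] A[i]=32>B[j]=29 take 29 → j++
[i=8,j=6] A[i]=32<=B[j]=38 take 32 → i++
[i=9,j=6] A[i]=35<=B[j]=38 take 35 → i++
[i=10,j=6] A done, take B[j]=38 → j++

[7, 9, 11, 12, 13, 14, 16, 16, 17, 19, 20, 23, 28, 29, 32, 35, 38]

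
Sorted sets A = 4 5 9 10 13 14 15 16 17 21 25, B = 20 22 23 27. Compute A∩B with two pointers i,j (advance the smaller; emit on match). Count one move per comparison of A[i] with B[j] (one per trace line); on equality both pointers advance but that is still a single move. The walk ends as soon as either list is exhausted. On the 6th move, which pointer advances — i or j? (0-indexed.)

[i=0,j=0] 4<20 → i++
[i=1,j=0] 5<20 → i++
[i=2,j=0] 9<20 → i++
[i=3,j=0] 10<20 → i++
[i=4,j=0] 13<20 → i++
[i=5,j=0] 14<20 → i++

i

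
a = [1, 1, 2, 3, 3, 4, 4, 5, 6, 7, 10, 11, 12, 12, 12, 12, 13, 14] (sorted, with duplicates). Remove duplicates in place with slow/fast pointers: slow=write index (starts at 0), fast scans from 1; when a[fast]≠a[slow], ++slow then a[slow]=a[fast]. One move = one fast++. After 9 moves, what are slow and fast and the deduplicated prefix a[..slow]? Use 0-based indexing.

(s=0,f=1) a[fast]=1=a[slow] dup → fast++
(s=0,f=2) a[fast]=2≠a[slow]=1 write a[1]=2 → slow++,fast++
(s=1,f=3) a[fast]=3≠a[slow]=2 write a[2]=3 → slow++,fast++
(s=2,f=4) a[fast]=3=a[slow] dup → fast++
(s=2,f=5) a[fast]=4≠a[slow]=3 write a[3]=4 → slow++,fast++
(s=3,f=6) a[fast]=4=a[slow] dup → fast++
(s=3,f=7) a[fast]=5≠a[slow]=4 write a[4]=5 → slow++,fast++
(s=4,f=8) a[fast]=6≠a[slow]=5 write a[5]=6 → slow++,fast++
(s=5,f=9) a[fast]=7≠a[slow]=6 write a[6]=7 → slow++,fast++

slow=6, fast=10, prefix=[1, 2, 3, 4, 5, 6, 7]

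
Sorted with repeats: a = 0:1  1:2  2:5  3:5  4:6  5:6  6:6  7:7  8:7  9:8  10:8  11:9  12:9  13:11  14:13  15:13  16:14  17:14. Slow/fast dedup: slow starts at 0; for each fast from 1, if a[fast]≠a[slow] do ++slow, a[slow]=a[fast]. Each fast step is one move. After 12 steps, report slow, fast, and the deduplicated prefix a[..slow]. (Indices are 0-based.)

(s=0,f=1) a[fast]=2≠a[slow]=1 write a[1]=2 → slow++,fast++
(s=1,f=2) a[fast]=5≠a[slow]=2 write a[2]=5 → slow++,fast++
(s=2,f=3) a[fast]=5=a[slow] dup → fast++
(s=2,f=4) a[fast]=6≠a[slow]=5 write a[3]=6 → slow++,fast++
(s=3,f=5) a[fast]=6=a[slow] dup → fast++
(s=3,f=6) a[fast]=6=a[slow] dup → fast++
(s=3,f=7) a[fast]=7≠a[slow]=6 write a[4]=7 → slow++,fast++
(s=4,f=8) a[fast]=7=a[slow] dup → fast++
(s=4,f=9) a[fast]=8≠a[slow]=7 write a[5]=8 → slow++,fast++
(s=5,f=10) a[fast]=8=a[slow] dup → fast++
(s=5,f=11) a[fast]=9≠a[slow]=8 write a[6]=9 → slow++,fast++
(s=6,f=12) a[fast]=9=a[slow] dup → fast++

slow=6, fast=13, prefix=[1, 2, 5, 6, 7, 8, 9]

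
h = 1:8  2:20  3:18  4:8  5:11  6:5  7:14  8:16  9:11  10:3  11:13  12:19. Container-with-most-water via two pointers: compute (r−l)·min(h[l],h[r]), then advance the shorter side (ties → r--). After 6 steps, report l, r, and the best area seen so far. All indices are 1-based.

l=2, r=7, best area=190

[1,12] min(8,19)*11=88 best=88 * → l++
[2,12] min(20,19)*10=190 best=190 * → r--
[2,11] min(20,13)*9=117 best=190 → r--
[2,10] min(20,3)*8=24 best=190 → r--
[2,9] min(20,11)*7=77 best=190 → r--
[2,8] min(20,16)*6=96 best=190 → r--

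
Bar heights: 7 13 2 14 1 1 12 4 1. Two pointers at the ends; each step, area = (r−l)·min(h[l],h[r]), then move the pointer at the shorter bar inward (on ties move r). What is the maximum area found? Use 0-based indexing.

l=0 r=8: min(7,1)*8=8 best=8 *, r--
l=0 r=7: min(7,4)*7=28 best=28 *, r--
l=0 r=6: min(7,12)*6=42 best=42 *, l++
l=1 r=6: min(13,12)*5=60 best=60 *, r--
l=1 r=5: min(13,1)*4=4 best=60, r--
l=1 r=4: min(13,1)*3=3 best=60, r--
l=1 r=3: min(13,14)*2=26 best=60, l++
l=2 r=3: min(2,14)*1=2 best=60, l++

max area = 60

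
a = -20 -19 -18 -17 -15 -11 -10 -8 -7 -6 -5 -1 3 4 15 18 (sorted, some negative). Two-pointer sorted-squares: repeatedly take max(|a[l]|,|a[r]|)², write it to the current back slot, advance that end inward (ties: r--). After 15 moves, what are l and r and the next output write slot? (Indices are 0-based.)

[0,15] |-20|>|18| out[15]=400 → l++
[1,15] |-19|>|18| out[14]=361 → l++
[2,15] |-18|<=|18| out[13]=324 → r--
[2,14] |-18|>|15| out[12]=324 → l++
[3,14] |-17|>|15| out[11]=289 → l++
[4,14] |-15|<=|15| out[10]=225 → r--
[4,13] |-15|>|4| out[9]=225 → l++
[5,13] |-11|>|4| out[8]=121 → l++
[6,13] |-10|>|4| out[7]=100 → l++
[7,13] |-8|>|4| out[6]=64 → l++
[8,13] |-7|>|4| out[5]=49 → l++
[9,13] |-6|>|4| out[4]=36 → l++
[10,13] |-5|>|4| out[3]=25 → l++
[11,13] |-1|<=|4| out[2]=16 → r--
[11,12] |-1|<=|3| out[1]=9 → r--

l=11, r=11, next write slot=0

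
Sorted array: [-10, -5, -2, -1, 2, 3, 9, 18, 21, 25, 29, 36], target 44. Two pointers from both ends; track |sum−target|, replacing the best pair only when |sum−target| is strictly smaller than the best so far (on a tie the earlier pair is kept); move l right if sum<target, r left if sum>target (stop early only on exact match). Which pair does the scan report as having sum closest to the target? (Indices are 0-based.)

pair (9, 36) with sum 45 (|Δ|=1)

l=0 r=11: -10+36=26 d=18 *, l++
l=1 r=11: -5+36=31 d=13 *, l++
l=2 r=11: -2+36=34 d=10 *, l++
l=3 r=11: -1+36=35 d=9 *, l++
l=4 r=11: 2+36=38 d=6 *, l++
l=5 r=11: 3+36=39 d=5 *, l++
l=6 r=11: 9+36=45 d=1 *, r--
l=6 r=10: 9+29=38 d=6, l++
l=7 r=10: 18+29=47 d=3, r--
l=7 r=9: 18+25=43 d=1, l++
l=8 r=9: 21+25=46 d=2, r--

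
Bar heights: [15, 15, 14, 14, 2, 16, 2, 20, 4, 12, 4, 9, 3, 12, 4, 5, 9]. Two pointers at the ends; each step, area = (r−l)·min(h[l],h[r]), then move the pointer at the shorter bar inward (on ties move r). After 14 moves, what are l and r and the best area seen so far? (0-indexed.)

l=0 r=16: min(15,9)*16=144 best=144 *, r--
l=0 r=15: min(15,5)*15=75 best=144, r--
l=0 r=14: min(15,4)*14=56 best=144, r--
l=0 r=13: min(15,12)*13=156 best=156 *, r--
l=0 r=12: min(15,3)*12=36 best=156, r--
l=0 r=11: min(15,9)*11=99 best=156, r--
l=0 r=10: min(15,4)*10=40 best=156, r--
l=0 r=9: min(15,12)*9=108 best=156, r--
l=0 r=8: min(15,4)*8=32 best=156, r--
l=0 r=7: min(15,20)*7=105 best=156, l++
l=1 r=7: min(15,20)*6=90 best=156, l++
l=2 r=7: min(14,20)*5=70 best=156, l++
l=3 r=7: min(14,20)*4=56 best=156, l++
l=4 r=7: min(2,20)*3=6 best=156, l++

l=5, r=7, best area=156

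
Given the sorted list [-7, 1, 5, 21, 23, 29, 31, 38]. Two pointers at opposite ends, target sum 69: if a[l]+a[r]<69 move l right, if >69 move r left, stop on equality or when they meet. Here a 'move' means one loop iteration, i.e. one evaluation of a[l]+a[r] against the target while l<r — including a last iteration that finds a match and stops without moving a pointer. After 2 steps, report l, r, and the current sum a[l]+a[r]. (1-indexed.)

l=1 r=8: -7+38=31 <69, l++
l=2 r=8: 1+38=39 <69, l++

l=3, r=8, sum=43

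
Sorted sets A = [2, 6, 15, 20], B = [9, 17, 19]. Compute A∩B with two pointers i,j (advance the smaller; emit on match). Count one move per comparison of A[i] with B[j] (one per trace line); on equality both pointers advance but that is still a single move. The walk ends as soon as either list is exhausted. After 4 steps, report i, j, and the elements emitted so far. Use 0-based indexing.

i=0 j=0: 2<9, i++
i=1 j=0: 6<9, i++
i=2 j=0: 15>9, j++
i=2 j=1: 15<17, i++

i=3, j=1, emitted=[]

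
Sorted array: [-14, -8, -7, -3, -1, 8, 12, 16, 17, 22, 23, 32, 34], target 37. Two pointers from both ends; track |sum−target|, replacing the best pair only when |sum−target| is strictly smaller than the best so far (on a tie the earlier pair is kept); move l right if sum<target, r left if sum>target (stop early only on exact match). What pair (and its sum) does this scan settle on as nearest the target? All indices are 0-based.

l=0 r=12: -14+34=20 d=17 *, l++
l=1 r=12: -8+34=26 d=11 *, l++
l=2 r=12: -7+34=27 d=10 *, l++
l=3 r=12: -3+34=31 d=6 *, l++
l=4 r=12: -1+34=33 d=4 *, l++
l=5 r=12: 8+34=42 d=5, r--
l=5 r=11: 8+32=40 d=3 *, r--
l=5 r=10: 8+23=31 d=6, l++
l=6 r=10: 12+23=35 d=2 *, l++
l=7 r=10: 16+23=39 d=2, r--
l=7 r=9: 16+22=38 d=1 *, r--
l=7 r=8: 16+17=33 d=4, l++

pair (16, 22) with sum 38 (|Δ|=1)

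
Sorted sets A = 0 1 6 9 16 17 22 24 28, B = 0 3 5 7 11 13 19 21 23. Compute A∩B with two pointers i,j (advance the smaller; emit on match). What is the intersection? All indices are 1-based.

[i=1,j=1] 0==0 emit → i++,j++
[i=2,j=2] 1<3 → i++
[i=3,j=2] 6>3 → j++
[i=3,j=3] 6>5 → j++
[i=3,j=4] 6<7 → i++
[i=4,j=4] 9>7 → j++
[i=4,j=5] 9<11 → i++
[i=5,j=5] 16>11 → j++
[i=5,j=6] 16>13 → j++
[i=5,j=7] 16<19 → i++
[i=6,j=7] 17<19 → i++
[i=7,j=7] 22>19 → j++
[i=7,j=8] 22>21 → j++
[i=7,j=9] 22<23 → i++
[i=8,j=9] 24>23 → j++

intersection = [0]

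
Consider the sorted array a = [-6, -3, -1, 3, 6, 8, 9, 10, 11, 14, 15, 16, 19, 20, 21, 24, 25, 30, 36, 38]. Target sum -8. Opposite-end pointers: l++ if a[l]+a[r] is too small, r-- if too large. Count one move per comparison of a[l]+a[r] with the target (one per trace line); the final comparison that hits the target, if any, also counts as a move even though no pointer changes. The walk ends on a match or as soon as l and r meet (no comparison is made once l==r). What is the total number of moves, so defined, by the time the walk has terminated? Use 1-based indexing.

l=1 r=20: -6+38=32 >-8, r--
l=1 r=19: -6+36=30 >-8, r--
l=1 r=18: -6+30=24 >-8, r--
l=1 r=17: -6+25=19 >-8, r--
l=1 r=16: -6+24=18 >-8, r--
l=1 r=15: -6+21=15 >-8, r--
l=1 r=14: -6+20=14 >-8, r--
l=1 r=13: -6+19=13 >-8, r--
l=1 r=12: -6+16=10 >-8, r--
l=1 r=11: -6+15=9 >-8, r--
l=1 r=10: -6+14=8 >-8, r--
l=1 r=9: -6+11=5 >-8, r--
l=1 r=8: -6+10=4 >-8, r--
l=1 r=7: -6+9=3 >-8, r--
l=1 r=6: -6+8=2 >-8, r--
l=1 r=5: -6+6=0 >-8, r--
l=1 r=4: -6+3=-3 >-8, r--
l=1 r=3: -6+-1=-7 >-8, r--
l=1 r=2: -6+-3=-9 <-8, l++

19 moves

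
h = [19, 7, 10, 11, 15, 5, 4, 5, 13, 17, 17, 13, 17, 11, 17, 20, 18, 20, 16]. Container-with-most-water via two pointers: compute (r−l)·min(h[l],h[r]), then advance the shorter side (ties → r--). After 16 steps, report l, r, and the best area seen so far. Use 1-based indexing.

l=1 r=19: min(19,16)*18=288 best=288 *, r--
l=1 r=18: min(19,20)*17=323 best=323 *, l++
l=2 r=18: min(7,20)*16=112 best=323, l++
l=3 r=18: min(10,20)*15=150 best=323, l++
l=4 r=18: min(11,20)*14=154 best=323, l++
l=5 r=18: min(15,20)*13=195 best=323, l++
l=6 r=18: min(5,20)*12=60 best=323, l++
l=7 r=18: min(4,20)*11=44 best=323, l++
l=8 r=18: min(5,20)*10=50 best=323, l++
l=9 r=18: min(13,20)*9=117 best=323, l++
l=10 r=18: min(17,20)*8=136 best=323, l++
l=11 r=18: min(17,20)*7=119 best=323, l++
l=12 r=18: min(13,20)*6=78 best=323, l++
l=13 r=18: min(17,20)*5=85 best=323, l++
l=14 r=18: min(11,20)*4=44 best=323, l++
l=15 r=18: min(17,20)*3=51 best=323, l++

l=16, r=18, best area=323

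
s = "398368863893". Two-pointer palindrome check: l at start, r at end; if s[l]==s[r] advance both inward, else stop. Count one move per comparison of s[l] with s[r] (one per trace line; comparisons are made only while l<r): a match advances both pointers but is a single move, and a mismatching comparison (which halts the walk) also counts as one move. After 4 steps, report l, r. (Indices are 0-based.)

[0,11] '3'=='3' → l++,r--
[1,10] '9'=='9' → l++,r--
[2,9] '8'=='8' → l++,r--
[3,8] '3'=='3' → l++,r--

l=4, r=7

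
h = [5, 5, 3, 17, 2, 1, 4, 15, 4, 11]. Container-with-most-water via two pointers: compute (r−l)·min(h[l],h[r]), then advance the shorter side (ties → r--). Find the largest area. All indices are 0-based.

[0,9] min(5,11)*9=45 best=45 * → l++
[1,9] min(5,11)*8=40 best=45 → l++
[2,9] min(3,11)*7=21 best=45 → l++
[3,9] min(17,11)*6=66 best=66 * → r--
[3,8] min(17,4)*5=20 best=66 → r--
[3,7] min(17,15)*4=60 best=66 → r--
[3,6] min(17,4)*3=12 best=66 → r--
[3,5] min(17,1)*2=2 best=66 → r--
[3,4] min(17,2)*1=2 best=66 → r--

max area = 66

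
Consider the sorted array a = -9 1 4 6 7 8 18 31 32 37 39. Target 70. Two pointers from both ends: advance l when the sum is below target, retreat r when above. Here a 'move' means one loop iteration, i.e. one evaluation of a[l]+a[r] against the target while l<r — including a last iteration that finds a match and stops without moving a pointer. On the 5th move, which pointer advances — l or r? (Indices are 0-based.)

[0,10] -9+39=30 <70 → l++
[1,10] 1+39=40 <70 → l++
[2,10] 4+39=43 <70 → l++
[3,10] 6+39=45 <70 → l++
[4,10] 7+39=46 <70 → l++

l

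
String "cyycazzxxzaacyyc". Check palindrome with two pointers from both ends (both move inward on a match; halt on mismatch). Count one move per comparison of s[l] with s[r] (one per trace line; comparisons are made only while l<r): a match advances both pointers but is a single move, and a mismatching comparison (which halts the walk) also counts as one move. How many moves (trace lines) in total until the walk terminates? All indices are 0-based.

6 moves

[0,15] 'c'=='c' → l++,r--
[1,14] 'y'=='y' → l++,r--
[2,13] 'y'=='y' → l++,r--
[3,12] 'c'=='c' → l++,r--
[4,11] 'a'=='a' → l++,r--
[5,10] 'z'!='a' → stop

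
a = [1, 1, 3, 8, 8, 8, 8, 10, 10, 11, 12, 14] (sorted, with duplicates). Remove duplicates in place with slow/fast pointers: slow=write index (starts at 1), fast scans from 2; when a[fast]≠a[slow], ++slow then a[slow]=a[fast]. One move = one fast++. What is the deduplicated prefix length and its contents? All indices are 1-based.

length 7; prefix = [1, 3, 8, 10, 11, 12, 14]

(s=1,f=2) a[fast]=1=a[slow] dup → fast++
(s=1,f=3) a[fast]=3≠a[slow]=1 write a[2]=3 → slow++,fast++
(s=2,f=4) a[fast]=8≠a[slow]=3 write a[3]=8 → slow++,fast++
(s=3,f=5) a[fast]=8=a[slow] dup → fast++
(s=3,f=6) a[fast]=8=a[slow] dup → fast++
(s=3,f=7) a[fast]=8=a[slow] dup → fast++
(s=3,f=8) a[fast]=10≠a[slow]=8 write a[4]=10 → slow++,fast++
(s=4,f=9) a[fast]=10=a[slow] dup → fast++
(s=4,f=10) a[fast]=11≠a[slow]=10 write a[5]=11 → slow++,fast++
(s=5,f=11) a[fast]=12≠a[slow]=11 write a[6]=12 → slow++,fast++
(s=6,f=12) a[fast]=14≠a[slow]=12 write a[7]=14 → slow++,fast++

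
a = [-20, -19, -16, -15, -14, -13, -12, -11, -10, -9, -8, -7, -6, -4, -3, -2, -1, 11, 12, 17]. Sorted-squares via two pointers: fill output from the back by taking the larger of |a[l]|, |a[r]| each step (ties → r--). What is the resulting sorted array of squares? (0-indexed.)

[1, 4, 9, 16, 36, 49, 64, 81, 100, 121, 121, 144, 144, 169, 196, 225, 256, 289, 361, 400]

l=0 r=19: |-20|>|17| out[19]=400, l++
l=1 r=19: |-19|>|17| out[18]=361, l++
l=2 r=19: |-16|<=|17| out[17]=289, r--
l=2 r=18: |-16|>|12| out[16]=256, l++
l=3 r=18: |-15|>|12| out[15]=225, l++
l=4 r=18: |-14|>|12| out[14]=196, l++
l=5 r=18: |-13|>|12| out[13]=169, l++
l=6 r=18: |-12|<=|12| out[12]=144, r--
l=6 r=17: |-12|>|11| out[11]=144, l++
l=7 r=17: |-11|<=|11| out[10]=121, r--
l=7 r=16: |-11|>|-1| out[9]=121, l++
l=8 r=16: |-10|>|-1| out[8]=100, l++
l=9 r=16: |-9|>|-1| out[7]=81, l++
l=10 r=16: |-8|>|-1| out[6]=64, l++
l=11 r=16: |-7|>|-1| out[5]=49, l++
l=12 r=16: |-6|>|-1| out[4]=36, l++
l=13 r=16: |-4|>|-1| out[3]=16, l++
l=14 r=16: |-3|>|-1| out[2]=9, l++
l=15 r=16: |-2|>|-1| out[1]=4, l++
l=16 r=16: |-1|<=|-1| out[0]=1, r--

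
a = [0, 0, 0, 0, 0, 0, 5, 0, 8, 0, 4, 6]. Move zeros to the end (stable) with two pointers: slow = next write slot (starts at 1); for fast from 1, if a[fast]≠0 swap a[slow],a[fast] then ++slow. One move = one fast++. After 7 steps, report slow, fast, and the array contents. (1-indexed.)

slow=2, fast=8, a=[5, 0, 0, 0, 0, 0, 0, 0, 8, 0, 4, 6]

slow=1 fast=1: a[fast]=0, fast++
slow=1 fast=2: a[fast]=0, fast++
slow=1 fast=3: a[fast]=0, fast++
slow=1 fast=4: a[fast]=0, fast++
slow=1 fast=5: a[fast]=0, fast++
slow=1 fast=6: a[fast]=0, fast++
slow=1 fast=7: a[fast]=5≠0 swap→a[1]=5, slow++,fast++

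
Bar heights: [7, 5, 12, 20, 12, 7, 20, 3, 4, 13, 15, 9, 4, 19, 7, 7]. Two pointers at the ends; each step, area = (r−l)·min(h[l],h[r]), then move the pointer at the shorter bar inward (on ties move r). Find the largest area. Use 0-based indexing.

l=0 r=15: min(7,7)*15=105 best=105 *, r--
l=0 r=14: min(7,7)*14=98 best=105, r--
l=0 r=13: min(7,19)*13=91 best=105, l++
l=1 r=13: min(5,19)*12=60 best=105, l++
l=2 r=13: min(12,19)*11=132 best=132 *, l++
l=3 r=13: min(20,19)*10=190 best=190 *, r--
l=3 r=12: min(20,4)*9=36 best=190, r--
l=3 r=11: min(20,9)*8=72 best=190, r--
l=3 r=10: min(20,15)*7=105 best=190, r--
l=3 r=9: min(20,13)*6=78 best=190, r--
l=3 r=8: min(20,4)*5=20 best=190, r--
l=3 r=7: min(20,3)*4=12 best=190, r--
l=3 r=6: min(20,20)*3=60 best=190, r--
l=3 r=5: min(20,7)*2=14 best=190, r--
l=3 r=4: min(20,12)*1=12 best=190, r--

max area = 190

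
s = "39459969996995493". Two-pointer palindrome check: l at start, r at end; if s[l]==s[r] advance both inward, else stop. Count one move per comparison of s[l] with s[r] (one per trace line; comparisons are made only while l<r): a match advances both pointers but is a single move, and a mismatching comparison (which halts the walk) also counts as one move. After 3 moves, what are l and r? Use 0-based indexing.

l=3, r=13

l=0 r=16: '3'=='3', l++,r--
l=1 r=15: '9'=='9', l++,r--
l=2 r=14: '4'=='4', l++,r--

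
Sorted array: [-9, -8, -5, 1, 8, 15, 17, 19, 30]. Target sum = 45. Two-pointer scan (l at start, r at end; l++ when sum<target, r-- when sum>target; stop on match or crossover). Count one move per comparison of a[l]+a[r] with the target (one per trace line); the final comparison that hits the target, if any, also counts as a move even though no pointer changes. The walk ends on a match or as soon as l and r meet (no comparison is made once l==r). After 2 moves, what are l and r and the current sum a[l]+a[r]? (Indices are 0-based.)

[0,8] -9+30=21 <45 → l++
[1,8] -8+30=22 <45 → l++

l=2, r=8, sum=25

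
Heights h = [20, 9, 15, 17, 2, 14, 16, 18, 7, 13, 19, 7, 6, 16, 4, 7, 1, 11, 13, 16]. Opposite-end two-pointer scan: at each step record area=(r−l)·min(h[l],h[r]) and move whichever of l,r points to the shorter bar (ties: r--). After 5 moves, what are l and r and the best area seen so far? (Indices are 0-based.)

[0,19] min(20,16)*19=304 best=304 * → r--
[0,18] min(20,13)*18=234 best=304 → r--
[0,17] min(20,11)*17=187 best=304 → r--
[0,16] min(20,1)*16=16 best=304 → r--
[0,15] min(20,7)*15=105 best=304 → r--

l=0, r=14, best area=304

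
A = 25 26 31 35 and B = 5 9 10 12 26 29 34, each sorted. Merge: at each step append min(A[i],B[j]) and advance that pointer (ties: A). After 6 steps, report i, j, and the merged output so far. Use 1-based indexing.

[i=1,j=1] A[i]=25>B[j]=5 take 5 → j++
[i=1,j=2] A[i]=25>B[j]=9 take 9 → j++
[i=1,j=3] A[i]=25>B[j]=10 take 10 → j++
[i=1,j=4] A[i]=25>B[j]=12 take 12 → j++
[i=1,j=5] A[i]=25<=B[j]=26 take 25 → i++
[i=2,j=5] A[i]=26<=B[j]=26 take 26 → i++

i=3, j=5, merged so far=[5, 9, 10, 12, 25, 26]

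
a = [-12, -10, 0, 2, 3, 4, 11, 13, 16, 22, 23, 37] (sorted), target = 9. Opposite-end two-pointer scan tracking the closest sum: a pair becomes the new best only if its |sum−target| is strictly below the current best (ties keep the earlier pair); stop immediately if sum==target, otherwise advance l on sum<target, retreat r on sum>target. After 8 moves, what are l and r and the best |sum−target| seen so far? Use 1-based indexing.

[1,12] -12+37=25 d=16 * → r--
[1,11] -12+23=11 d=2 * → r--
[1,10] -12+22=10 d=1 * → r--
[1,9] -12+16=4 d=5 → l++
[2,9] -10+16=6 d=3 → l++
[3,9] 0+16=16 d=7 → r--
[3,8] 0+13=13 d=4 → r--
[3,7] 0+11=11 d=2 → r--

l=3, r=6, best |Δ|=1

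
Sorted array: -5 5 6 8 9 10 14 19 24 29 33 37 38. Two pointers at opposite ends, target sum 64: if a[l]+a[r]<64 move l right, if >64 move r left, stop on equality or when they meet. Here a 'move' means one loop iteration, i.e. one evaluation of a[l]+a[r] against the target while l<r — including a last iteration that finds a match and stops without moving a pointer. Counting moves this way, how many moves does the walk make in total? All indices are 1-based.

[1,13] -5+38=33 <64 → l++
[2,13] 5+38=43 <64 → l++
[3,13] 6+38=44 <64 → l++
[4,13] 8+38=46 <64 → l++
[5,13] 9+38=47 <64 → l++
[6,13] 10+38=48 <64 → l++
[7,13] 14+38=52 <64 → l++
[8,13] 19+38=57 <64 → l++
[9,13] 24+38=62 <64 → l++
[10,13] 29+38=67 >64 → r--
[10,12] 29+37=66 >64 → r--
[10,11] 29+33=62 <64 → l++

12 moves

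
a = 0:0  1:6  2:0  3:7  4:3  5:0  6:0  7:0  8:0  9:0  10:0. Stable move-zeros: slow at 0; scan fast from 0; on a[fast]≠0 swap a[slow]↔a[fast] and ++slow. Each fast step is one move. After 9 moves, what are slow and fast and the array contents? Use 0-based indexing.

slow=3, fast=9, a=[6, 7, 3, 0, 0, 0, 0, 0, 0, 0, 0]

slow=0 fast=0: a[fast]=0, fast++
slow=0 fast=1: a[fast]=6≠0 swap→a[0]=6, slow++,fast++
slow=1 fast=2: a[fast]=0, fast++
slow=1 fast=3: a[fast]=7≠0 swap→a[1]=7, slow++,fast++
slow=2 fast=4: a[fast]=3≠0 swap→a[2]=3, slow++,fast++
slow=3 fast=5: a[fast]=0, fast++
slow=3 fast=6: a[fast]=0, fast++
slow=3 fast=7: a[fast]=0, fast++
slow=3 fast=8: a[fast]=0, fast++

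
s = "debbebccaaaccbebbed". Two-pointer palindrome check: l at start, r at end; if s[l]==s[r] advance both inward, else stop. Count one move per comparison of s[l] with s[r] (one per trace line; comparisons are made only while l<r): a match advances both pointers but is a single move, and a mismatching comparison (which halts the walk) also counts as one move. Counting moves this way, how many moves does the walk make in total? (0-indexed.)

9 moves

[0,18] 'd'=='d' → l++,r--
[1,17] 'e'=='e' → l++,r--
[2,16] 'b'=='b' → l++,r--
[3,15] 'b'=='b' → l++,r--
[4,14] 'e'=='e' → l++,r--
[5,13] 'b'=='b' → l++,r--
[6,12] 'c'=='c' → l++,r--
[7,11] 'c'=='c' → l++,r--
[8,10] 'a'=='a' → l++,r--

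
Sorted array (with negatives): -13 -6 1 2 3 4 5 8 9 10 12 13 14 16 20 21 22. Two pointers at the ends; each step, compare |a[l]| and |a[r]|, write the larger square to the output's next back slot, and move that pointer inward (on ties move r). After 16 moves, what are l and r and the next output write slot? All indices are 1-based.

l=3, r=3, next write slot=1

l=1 r=17: |-13|<=|22| out[17]=484, r--
l=1 r=16: |-13|<=|21| out[16]=441, r--
l=1 r=15: |-13|<=|20| out[15]=400, r--
l=1 r=14: |-13|<=|16| out[14]=256, r--
l=1 r=13: |-13|<=|14| out[13]=196, r--
l=1 r=12: |-13|<=|13| out[12]=169, r--
l=1 r=11: |-13|>|12| out[11]=169, l++
l=2 r=11: |-6|<=|12| out[10]=144, r--
l=2 r=10: |-6|<=|10| out[9]=100, r--
l=2 r=9: |-6|<=|9| out[8]=81, r--
l=2 r=8: |-6|<=|8| out[7]=64, r--
l=2 r=7: |-6|>|5| out[6]=36, l++
l=3 r=7: |1|<=|5| out[5]=25, r--
l=3 r=6: |1|<=|4| out[4]=16, r--
l=3 r=5: |1|<=|3| out[3]=9, r--
l=3 r=4: |1|<=|2| out[2]=4, r--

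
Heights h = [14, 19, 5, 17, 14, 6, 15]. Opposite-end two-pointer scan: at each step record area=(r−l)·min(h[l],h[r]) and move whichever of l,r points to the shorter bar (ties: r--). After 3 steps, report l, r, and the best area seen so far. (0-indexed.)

[0,6] min(14,15)*6=84 best=84 * → l++
[1,6] min(19,15)*5=75 best=84 → r--
[1,5] min(19,6)*4=24 best=84 → r--

l=1, r=4, best area=84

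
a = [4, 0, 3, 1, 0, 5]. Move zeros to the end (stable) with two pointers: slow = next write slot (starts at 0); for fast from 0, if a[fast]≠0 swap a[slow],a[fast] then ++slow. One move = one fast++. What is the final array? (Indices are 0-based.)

[4, 3, 1, 5, 0, 0]

(s=0,f=0) a[fast]=4≠0 swap→a[0]=4 → slow++,fast++
(s=1,f=1) a[fast]=0 → fast++
(s=1,f=2) a[fast]=3≠0 swap→a[1]=3 → slow++,fast++
(s=2,f=3) a[fast]=1≠0 swap→a[2]=1 → slow++,fast++
(s=3,f=4) a[fast]=0 → fast++
(s=3,f=5) a[fast]=5≠0 swap→a[3]=5 → slow++,fast++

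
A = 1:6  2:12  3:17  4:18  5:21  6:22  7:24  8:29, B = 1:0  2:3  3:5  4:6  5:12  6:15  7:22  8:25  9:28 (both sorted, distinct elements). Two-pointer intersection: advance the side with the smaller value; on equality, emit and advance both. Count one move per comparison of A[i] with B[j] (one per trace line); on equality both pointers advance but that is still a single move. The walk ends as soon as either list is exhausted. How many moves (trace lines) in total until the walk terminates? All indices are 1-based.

i=1 j=1: 6>0, j++
i=1 j=2: 6>3, j++
i=1 j=3: 6>5, j++
i=1 j=4: 6==6 emit, i++,j++
i=2 j=5: 12==12 emit, i++,j++
i=3 j=6: 17>15, j++
i=3 j=7: 17<22, i++
i=4 j=7: 18<22, i++
i=5 j=7: 21<22, i++
i=6 j=7: 22==22 emit, i++,j++
i=7 j=8: 24<25, i++
i=8 j=8: 29>25, j++
i=8 j=9: 29>28, j++

13 moves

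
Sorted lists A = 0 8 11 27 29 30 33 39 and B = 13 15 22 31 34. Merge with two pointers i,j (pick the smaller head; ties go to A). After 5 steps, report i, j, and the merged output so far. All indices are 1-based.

[i=1,j=1] A[i]=0<=B[j]=13 take 0 → i++
[i=2,j=1] A[i]=8<=B[j]=13 take 8 → i++
[i=3,j=1] A[i]=11<=B[j]=13 take 11 → i++
[i=4,j=1] A[i]=27>B[j]=13 take 13 → j++
[i=4,j=2] A[i]=27>B[j]=15 take 15 → j++

i=4, j=3, merged so far=[0, 8, 11, 13, 15]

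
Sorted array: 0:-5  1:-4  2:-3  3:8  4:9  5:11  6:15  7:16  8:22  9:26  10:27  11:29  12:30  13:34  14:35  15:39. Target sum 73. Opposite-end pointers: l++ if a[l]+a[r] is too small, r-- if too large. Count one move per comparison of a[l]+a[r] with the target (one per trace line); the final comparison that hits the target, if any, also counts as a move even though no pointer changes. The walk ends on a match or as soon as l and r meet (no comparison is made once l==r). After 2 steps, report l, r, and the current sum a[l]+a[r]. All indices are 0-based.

l=0 r=15: -5+39=34 <73, l++
l=1 r=15: -4+39=35 <73, l++

l=2, r=15, sum=36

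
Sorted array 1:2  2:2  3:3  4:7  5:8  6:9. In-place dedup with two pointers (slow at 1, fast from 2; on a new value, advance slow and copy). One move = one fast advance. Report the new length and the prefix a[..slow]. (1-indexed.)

length 5; prefix = [2, 3, 7, 8, 9]

(s=1,f=2) a[fast]=2=a[slow] dup → fast++
(s=1,f=3) a[fast]=3≠a[slow]=2 write a[2]=3 → slow++,fast++
(s=2,f=4) a[fast]=7≠a[slow]=3 write a[3]=7 → slow++,fast++
(s=3,f=5) a[fast]=8≠a[slow]=7 write a[4]=8 → slow++,fast++
(s=4,f=6) a[fast]=9≠a[slow]=8 write a[5]=9 → slow++,fast++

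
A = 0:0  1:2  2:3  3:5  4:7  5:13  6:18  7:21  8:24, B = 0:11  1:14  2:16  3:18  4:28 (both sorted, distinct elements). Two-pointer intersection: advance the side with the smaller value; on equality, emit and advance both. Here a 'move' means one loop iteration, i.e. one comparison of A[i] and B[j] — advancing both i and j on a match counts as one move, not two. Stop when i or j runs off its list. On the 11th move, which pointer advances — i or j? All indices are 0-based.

i

[i=0,j=0] 0<11 → i++
[i=1,j=0] 2<11 → i++
[i=2,j=0] 3<11 → i++
[i=3,j=0] 5<11 → i++
[i=4,j=0] 7<11 → i++
[i=5,j=0] 13>11 → j++
[i=5,j=1] 13<14 → i++
[i=6,j=1] 18>14 → j++
[i=6,j=2] 18>16 → j++
[i=6,j=3] 18==18 emit → i++,j++
[i=7,j=4] 21<28 → i++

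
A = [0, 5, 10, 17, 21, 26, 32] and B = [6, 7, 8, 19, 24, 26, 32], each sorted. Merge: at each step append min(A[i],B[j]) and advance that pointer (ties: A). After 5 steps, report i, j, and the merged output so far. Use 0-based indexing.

[i=0,j=0] A[i]=0<=B[j]=6 take 0 → i++
[i=1,j=0] A[i]=5<=B[j]=6 take 5 → i++
[i=2,j=0] A[i]=10>B[j]=6 take 6 → j++
[i=2,j=1] A[i]=10>B[j]=7 take 7 → j++
[i=2,j=2] A[i]=10>B[j]=8 take 8 → j++

i=2, j=3, merged so far=[0, 5, 6, 7, 8]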